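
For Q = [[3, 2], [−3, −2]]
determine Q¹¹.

[[3, 2], [−3, −2]]

Q² = Q (a projection; rank 1, trace 1), so Q¹¹ = Q.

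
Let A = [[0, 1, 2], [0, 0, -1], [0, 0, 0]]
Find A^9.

A is strictly triangular, hence nilpotent: A^3 = 0, so A^9 = 0.

[[0, 0, 0], [0, 0, 0], [0, 0, 0]]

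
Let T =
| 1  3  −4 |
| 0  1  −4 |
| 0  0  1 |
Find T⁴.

[[1, 12, −88], [0, 1, −16], [0, 0, 1]]

T = I + N where N = [[0, 3, −4], [0, 0, −4], [0, 0, 0]] is strictly upper-triangular, so N³ = 0.
(I + N)⁴ = I + 4·N + 6·N² = [[1, 12, −88], [0, 1, −16], [0, 0, 1]].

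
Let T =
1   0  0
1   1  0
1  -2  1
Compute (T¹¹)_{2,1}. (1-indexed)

11

T = I + N where N = [[0, 0, 0], [1, 0, 0], [1, -2, 0]] is strictly lower-triangular, so N³ = 0.
(I + N)¹¹ = I + 11·N + 55·N² = [[1, 0, 0], [11, 1, 0], [-99, -22, 1]].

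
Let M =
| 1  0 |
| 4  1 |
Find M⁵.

M = I + N where N = [[0, 0], [4, 0]] is strictly lower-triangular, so N² = 0.
(I + N)⁵ = I + 5·N = [[1, 0], [20, 1]].

[[1, 0], [20, 1]]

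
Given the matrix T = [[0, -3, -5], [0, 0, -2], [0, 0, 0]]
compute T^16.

[[0, 0, 0], [0, 0, 0], [0, 0, 0]]

T is strictly triangular, hence nilpotent: T^3 = 0, so T^16 = 0.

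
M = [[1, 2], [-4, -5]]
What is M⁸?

tr M = -4 and det M = 3, so the characteristic polynomial is λ² − (-4)λ + (3) with roots -3 and -1.
Eigenvectors give P = [[-1, -1], [2, 1]] with P⁻¹ = [[1, 1], [-2, -1]], and M = P·diag(-3, -1)·P⁻¹.
Then M⁸ = P·diag(6561, 1)·P⁻¹ = [[-6561, -1], [13122, 1]] · [[1, 1], [-2, -1]] = [[-6559, -6560], [13120, 13121]].

[[-6559, -6560], [13120, 13121]]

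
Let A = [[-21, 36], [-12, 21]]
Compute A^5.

[[-1701, 2916], [-972, 1701]]

tr A = 0 and det A = -9, so the characteristic polynomial is λ² − (0)λ + (-9) with roots -3 and 3.
Eigenvectors give P = [[2, 3], [1, 2]] with P⁻¹ = [[2, -3], [-1, 2]], and A = P·diag(-3, 3)·P⁻¹.
Then A^5 = P·diag(-243, 243)·P⁻¹ = [[-486, 729], [-243, 486]] · [[2, -3], [-1, 2]] = [[-1701, 2916], [-972, 1701]].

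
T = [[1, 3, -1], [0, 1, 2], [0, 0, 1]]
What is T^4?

T = I + N where N = [[0, 3, -1], [0, 0, 2], [0, 0, 0]] is strictly upper-triangular, so N^3 = 0.
(I + N)^4 = I + 4·N + 6·N^2 = [[1, 12, 32], [0, 1, 8], [0, 0, 1]].

[[1, 12, 32], [0, 1, 8], [0, 0, 1]]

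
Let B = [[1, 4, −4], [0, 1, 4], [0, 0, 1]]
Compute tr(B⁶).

3

B = I + N where N = [[0, 4, −4], [0, 0, 4], [0, 0, 0]] is strictly upper-triangular, so N³ = 0.
(I + N)⁶ = I + 6·N + 15·N² = [[1, 24, 216], [0, 1, 24], [0, 0, 1]].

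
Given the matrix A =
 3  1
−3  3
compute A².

[[6, 6], [−18, 6]]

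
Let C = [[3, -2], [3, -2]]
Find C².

[[3, -2], [3, -2]]

C² = C (a projection; rank 1, trace 1), so C² = C.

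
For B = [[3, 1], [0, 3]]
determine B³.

[[27, 27], [0, 27]]

B² = [[9, 6], [0, 9]]
B³ = [[27, 27], [0, 27]]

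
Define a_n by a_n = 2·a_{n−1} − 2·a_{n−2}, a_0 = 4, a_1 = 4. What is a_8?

With companion matrix B = [[2, −2], [1, 0]], [a_n, a_{n−1}]ᵀ = B·[a_{n−1}, a_{n−2}]ᵀ, so [a_8, a_7]ᵀ = B^7·[a_1, a_0]ᵀ.
B^7 = [[0, 16], [−8, 16]], giving [a_8, a_7]ᵀ = [[64], [32]].

64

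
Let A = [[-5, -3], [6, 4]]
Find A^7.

[[-257, -129], [258, 130]]

tr A = -1 and det A = -2, so the characteristic polynomial is λ² − (-1)λ + (-2) with roots -2 and 1.
Eigenvectors give P = [[1, 1], [-1, -2]] with P⁻¹ = [[2, 1], [-1, -1]], and A = P·diag(-2, 1)·P⁻¹.
Then A^7 = P·diag(-128, 1)·P⁻¹ = [[-128, 1], [128, -2]] · [[2, 1], [-1, -1]] = [[-257, -129], [258, 130]].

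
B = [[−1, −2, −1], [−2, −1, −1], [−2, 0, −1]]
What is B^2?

[[7, 4, 4], [6, 5, 4], [4, 4, 3]]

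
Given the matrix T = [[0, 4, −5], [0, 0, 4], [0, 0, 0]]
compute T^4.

[[0, 0, 0], [0, 0, 0], [0, 0, 0]]

T is strictly triangular, hence nilpotent: T^3 = 0, so T^4 = 0.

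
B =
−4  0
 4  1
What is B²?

[[16, 0], [−12, 1]]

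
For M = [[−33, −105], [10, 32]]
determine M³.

[[−237, −735], [70, 218]]

tr M = −1 and det M = −6, so the characteristic polynomial is λ² − (−1)λ + (−6) with roots 2 and −3.
Eigenvectors give P = [[−3, −7], [1, 2]] with P⁻¹ = [[2, 7], [−1, −3]], and M = P·diag(2, −3)·P⁻¹.
Then M³ = P·diag(8, −27)·P⁻¹ = [[−24, 189], [8, −54]] · [[2, 7], [−1, −3]] = [[−237, −735], [70, 218]].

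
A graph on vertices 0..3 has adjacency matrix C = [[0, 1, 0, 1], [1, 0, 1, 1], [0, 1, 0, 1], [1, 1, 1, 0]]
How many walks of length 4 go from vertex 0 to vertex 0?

10

The number of length-4 walks from vertex 0 to vertex 0 is entry (0,0) of C⁴, where C is the adjacency matrix.
C² = [[2, 1, 2, 1], [1, 3, 1, 2], [2, 1, 2, 1], [1, 2, 1, 3]]
C³ = [[2, 5, 2, 5], [5, 4, 5, 5], [2, 5, 2, 5], [5, 5, 5, 4]]
C⁴ = [[10, 9, 10, 9], [9, 15, 9, 14], [10, 9, 10, 9], [9, 14, 9, 15]]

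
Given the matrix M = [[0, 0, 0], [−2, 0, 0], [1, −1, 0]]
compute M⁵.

M is strictly triangular, hence nilpotent: M³ = 0, so M⁵ = 0.

[[0, 0, 0], [0, 0, 0], [0, 0, 0]]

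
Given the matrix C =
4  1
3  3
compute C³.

C² = [[19, 7], [21, 12]]
C³ = [[97, 40], [120, 57]]

[[97, 40], [120, 57]]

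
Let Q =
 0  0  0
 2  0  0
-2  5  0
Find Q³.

Q is strictly triangular, hence nilpotent: Q³ = 0, so Q³ = 0.

[[0, 0, 0], [0, 0, 0], [0, 0, 0]]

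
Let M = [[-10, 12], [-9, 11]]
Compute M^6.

[[-188, 252], [-189, 253]]

tr M = 1 and det M = -2, so the characteristic polynomial is λ² − (1)λ + (-2) with roots 2 and -1.
Eigenvectors give P = [[1, 4], [1, 3]] with P⁻¹ = [[-3, 4], [1, -1]], and M = P·diag(2, -1)·P⁻¹.
Then M^6 = P·diag(64, 1)·P⁻¹ = [[64, 4], [64, 3]] · [[-3, 4], [1, -1]] = [[-188, 252], [-189, 253]].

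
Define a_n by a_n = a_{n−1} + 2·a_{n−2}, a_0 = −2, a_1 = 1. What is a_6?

With companion matrix M = [[1, 2], [1, 0]], [a_n, a_{n−1}]ᵀ = M·[a_{n−1}, a_{n−2}]ᵀ, so [a_6, a_5]ᵀ = M^5·[a_1, a_0]ᵀ.
M^5 = [[21, 22], [11, 10]], giving [a_6, a_5]ᵀ = [[−23], [−9]].

−23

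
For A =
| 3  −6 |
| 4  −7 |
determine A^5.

[[483, −726], [484, −727]]

tr A = −4 and det A = 3, so the characteristic polynomial is λ² − (−4)λ + (3) with roots −3 and −1.
Eigenvectors give P = [[−1, 3], [−1, 2]] with P⁻¹ = [[2, −3], [1, −1]], and A = P·diag(−3, −1)·P⁻¹.
Then A^5 = P·diag(−243, −1)·P⁻¹ = [[243, −3], [243, −2]] · [[2, −3], [1, −1]] = [[483, −726], [484, −727]].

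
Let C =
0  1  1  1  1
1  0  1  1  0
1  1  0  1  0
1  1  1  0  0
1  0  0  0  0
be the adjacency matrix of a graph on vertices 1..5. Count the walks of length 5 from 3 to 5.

22

The number of length-5 walks from vertex 3 to vertex 5 is entry (3,5) of C⁵, where C is the adjacency matrix.
C² = [[4, 2, 2, 2, 0], [2, 3, 2, 2, 1], [2, 2, 3, 2, 1], [2, 2, 2, 3, 1], [0, 1, 1, 1, 1]]
C³ = [[6, 8, 8, 8, 4], [8, 6, 7, 7, 2], [8, 7, 6, 7, 2], [8, 7, 7, 6, 2], [4, 2, 2, 2, 0]]
C⁴ = [[28, 22, 22, 22, 6], [22, 22, 21, 21, 8], [22, 21, 22, 21, 8], [22, 21, 21, 22, 8], [6, 8, 8, 8, 4]]
C⁵ = [[72, 72, 72, 72, 28], [72, 64, 65, 65, 22], [72, 65, 64, 65, 22], [72, 65, 65, 64, 22], [28, 22, 22, 22, 6]]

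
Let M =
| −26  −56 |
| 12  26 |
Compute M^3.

[[−104, −224], [48, 104]]

tr M = 0 and det M = −4, so the characteristic polynomial is λ² − (0)λ + (−4) with roots −2 and 2.
Eigenvectors give P = [[−7, 2], [3, −1]] with P⁻¹ = [[−1, −2], [−3, −7]], and M = P·diag(−2, 2)·P⁻¹.
Then M^3 = P·diag(−8, 8)·P⁻¹ = [[56, 16], [−24, −8]] · [[−1, −2], [−3, −7]] = [[−104, −224], [48, 104]].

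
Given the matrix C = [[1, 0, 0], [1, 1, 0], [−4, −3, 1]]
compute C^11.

[[1, 0, 0], [11, 1, 0], [−209, −33, 1]]

C = I + N where N = [[0, 0, 0], [1, 0, 0], [−4, −3, 0]] is strictly lower-triangular, so N^3 = 0.
(I + N)^11 = I + 11·N + 55·N^2 = [[1, 0, 0], [11, 1, 0], [−209, −33, 1]].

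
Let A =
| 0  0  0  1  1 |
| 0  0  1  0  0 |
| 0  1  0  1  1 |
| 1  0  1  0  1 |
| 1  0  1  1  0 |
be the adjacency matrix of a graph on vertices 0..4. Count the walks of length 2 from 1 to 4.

1

The number of length-2 walks from vertex 1 to vertex 4 is entry (1,4) of A², where A is the adjacency matrix.
A² = [[2, 0, 2, 1, 1], [0, 1, 0, 1, 1], [2, 0, 3, 1, 1], [1, 1, 1, 3, 2], [1, 1, 1, 2, 3]]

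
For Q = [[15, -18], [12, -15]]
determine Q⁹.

tr Q = 0 and det Q = -9, so the characteristic polynomial is λ² − (0)λ + (-9) with roots 3 and -3.
Eigenvectors give P = [[3, 1], [2, 1]] with P⁻¹ = [[1, -1], [-2, 3]], and Q = P·diag(3, -3)·P⁻¹.
Then Q⁹ = P·diag(19683, -19683)·P⁻¹ = [[59049, -19683], [39366, -19683]] · [[1, -1], [-2, 3]] = [[98415, -118098], [78732, -98415]].

[[98415, -118098], [78732, -98415]]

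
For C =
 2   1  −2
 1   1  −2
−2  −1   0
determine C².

[[9, 5, −6], [7, 4, −4], [−5, −3, 6]]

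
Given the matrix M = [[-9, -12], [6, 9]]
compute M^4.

[[81, 0], [0, 81]]

tr M = 0 and det M = -9, so the characteristic polynomial is λ² − (0)λ + (-9) with roots 3 and -3.
Eigenvectors give P = [[-1, -2], [1, 1]] with P⁻¹ = [[1, 2], [-1, -1]], and M = P·diag(3, -3)·P⁻¹.
Then M^4 = P·diag(81, 81)·P⁻¹ = [[-81, -162], [81, 81]] · [[1, 2], [-1, -1]] = [[81, 0], [0, 81]].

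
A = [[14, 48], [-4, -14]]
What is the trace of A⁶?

128

tr A = 0 and det A = -4, so the characteristic polynomial is λ² − (0)λ + (-4) with roots 2 and -2.
Eigenvectors give P = [[4, -3], [-1, 1]] with P⁻¹ = [[1, 3], [1, 4]], and A = P·diag(2, -2)·P⁻¹.
Then A⁶ = P·diag(64, 64)·P⁻¹ = [[256, -192], [-64, 64]] · [[1, 3], [1, 4]] = [[64, 0], [0, 64]].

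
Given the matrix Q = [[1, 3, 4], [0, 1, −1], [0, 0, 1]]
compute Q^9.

[[1, 27, −72], [0, 1, −9], [0, 0, 1]]

Q = I + N where N = [[0, 3, 4], [0, 0, −1], [0, 0, 0]] is strictly upper-triangular, so N^3 = 0.
(I + N)^9 = I + 9·N + 36·N^2 = [[1, 27, −72], [0, 1, −9], [0, 0, 1]].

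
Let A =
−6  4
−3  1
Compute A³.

tr A = −5 and det A = 6, so the characteristic polynomial is λ² − (−5)λ + (6) with roots −2 and −3.
Eigenvectors give P = [[1, 4], [1, 3]] with P⁻¹ = [[−3, 4], [1, −1]], and A = P·diag(−2, −3)·P⁻¹.
Then A³ = P·diag(−8, −27)·P⁻¹ = [[−8, −108], [−8, −81]] · [[−3, 4], [1, −1]] = [[−84, 76], [−57, 49]].

[[−84, 76], [−57, 49]]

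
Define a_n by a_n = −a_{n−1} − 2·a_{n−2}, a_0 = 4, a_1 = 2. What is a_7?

With companion matrix B = [[−1, −2], [1, 0]], [a_n, a_{n−1}]ᵀ = B·[a_{n−1}, a_{n−2}]ᵀ, so [a_7, a_6]ᵀ = B⁶·[a_1, a_0]ᵀ.
B⁶ = [[7, 10], [−5, 2]], giving [a_7, a_6]ᵀ = [[54], [−2]].

54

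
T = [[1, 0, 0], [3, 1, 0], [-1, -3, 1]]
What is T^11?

T = I + N where N = [[0, 0, 0], [3, 0, 0], [-1, -3, 0]] is strictly lower-triangular, so N^3 = 0.
(I + N)^11 = I + 11·N + 55·N^2 = [[1, 0, 0], [33, 1, 0], [-506, -33, 1]].

[[1, 0, 0], [33, 1, 0], [-506, -33, 1]]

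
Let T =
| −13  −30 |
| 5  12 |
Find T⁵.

[[−793, −1650], [275, 582]]

tr T = −1 and det T = −6, so the characteristic polynomial is λ² − (−1)λ + (−6) with roots 2 and −3.
Eigenvectors give P = [[−2, 3], [1, −1]] with P⁻¹ = [[1, 3], [1, 2]], and T = P·diag(2, −3)·P⁻¹.
Then T⁵ = P·diag(32, −243)·P⁻¹ = [[−64, −729], [32, 243]] · [[1, 3], [1, 2]] = [[−793, −1650], [275, 582]].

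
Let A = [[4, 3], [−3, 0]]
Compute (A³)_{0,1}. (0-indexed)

A² = [[7, 12], [−12, −9]]
A³ = [[−8, 21], [−21, −36]]

21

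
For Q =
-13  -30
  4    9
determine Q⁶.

[[4369, 10920], [-1456, -3639]]

tr Q = -4 and det Q = 3, so the characteristic polynomial is λ² − (-4)λ + (3) with roots -3 and -1.
Eigenvectors give P = [[-3, -5], [1, 2]] with P⁻¹ = [[-2, -5], [1, 3]], and Q = P·diag(-3, -1)·P⁻¹.
Then Q⁶ = P·diag(729, 1)·P⁻¹ = [[-2187, -5], [729, 2]] · [[-2, -5], [1, 3]] = [[4369, 10920], [-1456, -3639]].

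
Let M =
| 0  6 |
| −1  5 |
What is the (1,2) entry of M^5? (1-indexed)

tr M = 5 and det M = 6, so the characteristic polynomial is λ² − (5)λ + (6) with roots 3 and 2.
Eigenvectors give P = [[2, 3], [1, 1]] with P⁻¹ = [[−1, 3], [1, −2]], and M = P·diag(3, 2)·P⁻¹.
Then M^5 = P·diag(243, 32)·P⁻¹ = [[486, 96], [243, 32]] · [[−1, 3], [1, −2]] = [[−390, 1266], [−211, 665]].

1266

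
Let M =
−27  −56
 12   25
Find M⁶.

[[5097, 10192], [−2184, −4367]]

tr M = −2 and det M = −3, so the characteristic polynomial is λ² − (−2)λ + (−3) with roots −3 and 1.
Eigenvectors give P = [[−7, −2], [3, 1]] with P⁻¹ = [[−1, −2], [3, 7]], and M = P·diag(−3, 1)·P⁻¹.
Then M⁶ = P·diag(729, 1)·P⁻¹ = [[−5103, −2], [2187, 1]] · [[−1, −2], [3, 7]] = [[5097, 10192], [−2184, −4367]].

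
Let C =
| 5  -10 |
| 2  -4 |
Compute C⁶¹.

[[5, -10], [2, -4]]

C² = C (a projection; rank 1, trace 1), so C⁶¹ = C.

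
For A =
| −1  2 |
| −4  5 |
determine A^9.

[[−19681, 19682], [−39364, 39365]]

tr A = 4 and det A = 3, so the characteristic polynomial is λ² − (4)λ + (3) with roots 3 and 1.
Eigenvectors give P = [[1, 1], [2, 1]] with P⁻¹ = [[−1, 1], [2, −1]], and A = P·diag(3, 1)·P⁻¹.
Then A^9 = P·diag(19683, 1)·P⁻¹ = [[19683, 1], [39366, 1]] · [[−1, 1], [2, −1]] = [[−19681, 19682], [−39364, 39365]].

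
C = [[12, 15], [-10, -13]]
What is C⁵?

[[582, 825], [-550, -793]]

tr C = -1 and det C = -6, so the characteristic polynomial is λ² − (-1)λ + (-6) with roots 2 and -3.
Eigenvectors give P = [[-3, -1], [2, 1]] with P⁻¹ = [[-1, -1], [2, 3]], and C = P·diag(2, -3)·P⁻¹.
Then C⁵ = P·diag(32, -243)·P⁻¹ = [[-96, 243], [64, -243]] · [[-1, -1], [2, 3]] = [[582, 825], [-550, -793]].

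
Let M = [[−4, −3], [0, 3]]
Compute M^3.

[[−64, −39], [0, 27]]

M^2 = [[16, 3], [0, 9]]
M^3 = [[−64, −39], [0, 27]]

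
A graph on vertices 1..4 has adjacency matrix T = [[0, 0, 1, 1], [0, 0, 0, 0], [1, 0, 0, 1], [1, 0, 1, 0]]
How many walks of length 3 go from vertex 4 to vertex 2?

0

The number of length-3 walks from vertex 4 to vertex 2 is entry (4,2) of T³, where T is the adjacency matrix.
T² = [[2, 0, 1, 1], [0, 0, 0, 0], [1, 0, 2, 1], [1, 0, 1, 2]]
T³ = [[2, 0, 3, 3], [0, 0, 0, 0], [3, 0, 2, 3], [3, 0, 3, 2]]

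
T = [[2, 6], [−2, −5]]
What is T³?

[[20, 42], [−14, −29]]

tr T = −3 and det T = 2, so the characteristic polynomial is λ² − (−3)λ + (2) with roots −1 and −2.
Eigenvectors give P = [[−2, −3], [1, 2]] with P⁻¹ = [[−2, −3], [1, 2]], and T = P·diag(−1, −2)·P⁻¹.
Then T³ = P·diag(−1, −8)·P⁻¹ = [[2, 24], [−1, −16]] · [[−2, −3], [1, 2]] = [[20, 42], [−14, −29]].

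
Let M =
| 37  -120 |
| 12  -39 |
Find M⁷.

tr M = -2 and det M = -3, so the characteristic polynomial is λ² − (-2)λ + (-3) with roots 1 and -3.
Eigenvectors give P = [[-10, 3], [-3, 1]] with P⁻¹ = [[-1, 3], [-3, 10]], and M = P·diag(1, -3)·P⁻¹.
Then M⁷ = P·diag(1, -2187)·P⁻¹ = [[-10, -6561], [-3, -2187]] · [[-1, 3], [-3, 10]] = [[19693, -65640], [6564, -21879]].

[[19693, -65640], [6564, -21879]]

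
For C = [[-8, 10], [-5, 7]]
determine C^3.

[[-62, 70], [-35, 43]]

tr C = -1 and det C = -6, so the characteristic polynomial is λ² − (-1)λ + (-6) with roots -3 and 2.
Eigenvectors give P = [[-2, 1], [-1, 1]] with P⁻¹ = [[-1, 1], [-1, 2]], and C = P·diag(-3, 2)·P⁻¹.
Then C^3 = P·diag(-27, 8)·P⁻¹ = [[54, 8], [27, 8]] · [[-1, 1], [-1, 2]] = [[-62, 70], [-35, 43]].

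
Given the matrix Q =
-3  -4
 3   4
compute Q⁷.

Q² = Q (a projection; rank 1, trace 1), so Q⁷ = Q.

[[-3, -4], [3, 4]]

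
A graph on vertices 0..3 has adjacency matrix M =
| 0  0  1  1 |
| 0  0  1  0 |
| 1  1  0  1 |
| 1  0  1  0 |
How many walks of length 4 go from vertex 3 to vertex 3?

The number of length-4 walks from vertex 3 to vertex 3 is entry (3,3) of M⁴, where M is the adjacency matrix.
M² = [[2, 1, 1, 1], [1, 1, 0, 1], [1, 0, 3, 1], [1, 1, 1, 2]]
M³ = [[2, 1, 4, 3], [1, 0, 3, 1], [4, 3, 2, 4], [3, 1, 4, 2]]
M⁴ = [[7, 4, 6, 6], [4, 3, 2, 4], [6, 2, 11, 6], [6, 4, 6, 7]]

7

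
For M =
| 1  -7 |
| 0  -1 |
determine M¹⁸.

[[1, 0], [0, 1]]

M² = I (check: tr M = 0 and det M = -1), so M¹⁸ = I since 18 is even.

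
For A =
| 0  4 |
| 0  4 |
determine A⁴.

A² = [[0, 16], [0, 16]]
A³ = [[0, 64], [0, 64]]
A⁴ = [[0, 256], [0, 256]]

[[0, 256], [0, 256]]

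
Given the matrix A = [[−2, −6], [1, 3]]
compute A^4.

[[−2, −6], [1, 3]]

A² = A (a projection; rank 1, trace 1), so A^4 = A.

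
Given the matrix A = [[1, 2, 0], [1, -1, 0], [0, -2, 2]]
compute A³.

A² = [[3, 0, 0], [0, 3, 0], [-2, -2, 4]]
A³ = [[3, 6, 0], [3, -3, 0], [-4, -10, 8]]

[[3, 6, 0], [3, -3, 0], [-4, -10, 8]]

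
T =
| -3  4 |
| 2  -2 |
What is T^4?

[[489, -580], [-290, 344]]

T^2 = [[17, -20], [-10, 12]]
T^3 = [[-91, 108], [54, -64]]
T^4 = [[489, -580], [-290, 344]]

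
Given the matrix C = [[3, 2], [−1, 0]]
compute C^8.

tr C = 3 and det C = 2, so the characteristic polynomial is λ² − (3)λ + (2) with roots 2 and 1.
Eigenvectors give P = [[−2, −1], [1, 1]] with P⁻¹ = [[−1, −1], [1, 2]], and C = P·diag(2, 1)·P⁻¹.
Then C^8 = P·diag(256, 1)·P⁻¹ = [[−512, −1], [256, 1]] · [[−1, −1], [1, 2]] = [[511, 510], [−255, −254]].

[[511, 510], [−255, −254]]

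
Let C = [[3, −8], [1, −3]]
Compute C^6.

[[1, 0], [0, 1]]

C² = I (check: tr C = 0 and det C = −1), so C^6 = I since 6 is even.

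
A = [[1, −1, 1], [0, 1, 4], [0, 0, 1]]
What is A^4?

A = I + N where N = [[0, −1, 1], [0, 0, 4], [0, 0, 0]] is strictly upper-triangular, so N^3 = 0.
(I + N)^4 = I + 4·N + 6·N^2 = [[1, −4, −20], [0, 1, 16], [0, 0, 1]].

[[1, −4, −20], [0, 1, 16], [0, 0, 1]]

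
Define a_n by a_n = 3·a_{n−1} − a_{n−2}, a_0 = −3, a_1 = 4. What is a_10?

With companion matrix C = [[3, −1], [1, 0]], [a_n, a_{n−1}]ᵀ = C·[a_{n−1}, a_{n−2}]ᵀ, so [a_10, a_9]ᵀ = C^9·[a_1, a_0]ᵀ.
C^9 = [[6765, −2584], [2584, −987]], giving [a_10, a_9]ᵀ = [[34812], [13297]].

34812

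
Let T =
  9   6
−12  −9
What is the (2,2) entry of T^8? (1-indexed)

tr T = 0 and det T = −9, so the characteristic polynomial is λ² − (0)λ + (−9) with roots −3 and 3.
Eigenvectors give P = [[−1, −1], [2, 1]] with P⁻¹ = [[1, 1], [−2, −1]], and T = P·diag(−3, 3)·P⁻¹.
Then T^8 = P·diag(6561, 6561)·P⁻¹ = [[−6561, −6561], [13122, 6561]] · [[1, 1], [−2, −1]] = [[6561, 0], [0, 6561]].

6561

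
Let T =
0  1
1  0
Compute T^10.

[[1, 0], [0, 1]]

T² = I (check: tr T = 0 and det T = −1), so T^10 = I since 10 is even.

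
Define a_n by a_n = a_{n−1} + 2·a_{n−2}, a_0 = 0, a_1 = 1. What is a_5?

11

With companion matrix Q = [[1, 2], [1, 0]], [a_n, a_{n−1}]ᵀ = Q·[a_{n−1}, a_{n−2}]ᵀ, so [a_5, a_4]ᵀ = Q^4·[a_1, a_0]ᵀ.
Q^4 = [[11, 10], [5, 6]], giving [a_5, a_4]ᵀ = [[11], [5]].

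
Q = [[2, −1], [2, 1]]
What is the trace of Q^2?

1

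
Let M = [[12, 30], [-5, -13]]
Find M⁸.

[[-12354, -37830], [6305, 19171]]

tr M = -1 and det M = -6, so the characteristic polynomial is λ² − (-1)λ + (-6) with roots 2 and -3.
Eigenvectors give P = [[-3, -2], [1, 1]] with P⁻¹ = [[-1, -2], [1, 3]], and M = P·diag(2, -3)·P⁻¹.
Then M⁸ = P·diag(256, 6561)·P⁻¹ = [[-768, -13122], [256, 6561]] · [[-1, -2], [1, 3]] = [[-12354, -37830], [6305, 19171]].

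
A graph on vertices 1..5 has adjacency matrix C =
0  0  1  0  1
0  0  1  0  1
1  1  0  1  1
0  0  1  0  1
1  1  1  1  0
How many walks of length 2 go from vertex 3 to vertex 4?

1

The number of length-2 walks from vertex 3 to vertex 4 is entry (3,4) of C², where C is the adjacency matrix.
C² = [[2, 2, 1, 2, 1], [2, 2, 1, 2, 1], [1, 1, 4, 1, 3], [2, 2, 1, 2, 1], [1, 1, 3, 1, 4]]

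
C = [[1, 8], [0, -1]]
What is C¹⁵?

C² = I (check: tr C = 0 and det C = -1), so C¹⁵ = C since 15 is odd.

[[1, 8], [0, -1]]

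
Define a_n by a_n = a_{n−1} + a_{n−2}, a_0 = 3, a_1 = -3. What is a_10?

With companion matrix A = [[1, 1], [1, 0]], [a_n, a_{n−1}]ᵀ = A·[a_{n−1}, a_{n−2}]ᵀ, so [a_10, a_9]ᵀ = A^9·[a_1, a_0]ᵀ.
A^9 = [[55, 34], [34, 21]], giving [a_10, a_9]ᵀ = [[-63], [-39]].

-63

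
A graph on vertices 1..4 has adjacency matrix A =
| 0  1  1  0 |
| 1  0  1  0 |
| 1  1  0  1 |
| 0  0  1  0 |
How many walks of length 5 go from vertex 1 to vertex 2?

13

The number of length-5 walks from vertex 1 to vertex 2 is entry (1,2) of A^5, where A is the adjacency matrix.
A^2 = [[2, 1, 1, 1], [1, 2, 1, 1], [1, 1, 3, 0], [1, 1, 0, 1]]
A^3 = [[2, 3, 4, 1], [3, 2, 4, 1], [4, 4, 2, 3], [1, 1, 3, 0]]
A^4 = [[7, 6, 6, 4], [6, 7, 6, 4], [6, 6, 11, 2], [4, 4, 2, 3]]
A^5 = [[12, 13, 17, 6], [13, 12, 17, 6], [17, 17, 14, 11], [6, 6, 11, 2]]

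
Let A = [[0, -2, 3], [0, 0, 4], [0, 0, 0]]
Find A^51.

A is strictly triangular, hence nilpotent: A^3 = 0, so A^51 = 0.

[[0, 0, 0], [0, 0, 0], [0, 0, 0]]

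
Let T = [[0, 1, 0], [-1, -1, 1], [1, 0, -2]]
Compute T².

[[-1, -1, 1], [2, 0, -3], [-2, 1, 4]]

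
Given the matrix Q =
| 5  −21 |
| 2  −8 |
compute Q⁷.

tr Q = −3 and det Q = 2, so the characteristic polynomial is λ² − (−3)λ + (2) with roots −2 and −1.
Eigenvectors give P = [[3, 7], [1, 2]] with P⁻¹ = [[−2, 7], [1, −3]], and Q = P·diag(−2, −1)·P⁻¹.
Then Q⁷ = P·diag(−128, −1)·P⁻¹ = [[−384, −7], [−128, −2]] · [[−2, 7], [1, −3]] = [[761, −2667], [254, −890]].

[[761, −2667], [254, −890]]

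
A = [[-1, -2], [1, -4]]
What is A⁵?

tr A = -5 and det A = 6, so the characteristic polynomial is λ² − (-5)λ + (6) with roots -3 and -2.
Eigenvectors give P = [[1, 2], [1, 1]] with P⁻¹ = [[-1, 2], [1, -1]], and A = P·diag(-3, -2)·P⁻¹.
Then A⁵ = P·diag(-243, -32)·P⁻¹ = [[-243, -64], [-243, -32]] · [[-1, 2], [1, -1]] = [[179, -422], [211, -454]].

[[179, -422], [211, -454]]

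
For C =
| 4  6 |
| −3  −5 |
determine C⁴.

tr C = −1 and det C = −2, so the characteristic polynomial is λ² − (−1)λ + (−2) with roots 1 and −2.
Eigenvectors give P = [[−2, −1], [1, 1]] with P⁻¹ = [[−1, −1], [1, 2]], and C = P·diag(1, −2)·P⁻¹.
Then C⁴ = P·diag(1, 16)·P⁻¹ = [[−2, −16], [1, 16]] · [[−1, −1], [1, 2]] = [[−14, −30], [15, 31]].

[[−14, −30], [15, 31]]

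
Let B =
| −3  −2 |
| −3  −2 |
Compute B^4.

B^2 = [[15, 10], [15, 10]]
B^3 = [[−75, −50], [−75, −50]]
B^4 = [[375, 250], [375, 250]]

[[375, 250], [375, 250]]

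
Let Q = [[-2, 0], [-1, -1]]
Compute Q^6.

[[64, 0], [63, 1]]

tr Q = -3 and det Q = 2, so the characteristic polynomial is λ² − (-3)λ + (2) with roots -2 and -1.
Eigenvectors give P = [[1, 0], [1, -1]] with P⁻¹ = [[1, 0], [1, -1]], and Q = P·diag(-2, -1)·P⁻¹.
Then Q^6 = P·diag(64, 1)·P⁻¹ = [[64, 0], [64, -1]] · [[1, 0], [1, -1]] = [[64, 0], [63, 1]].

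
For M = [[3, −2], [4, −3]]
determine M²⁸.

[[1, 0], [0, 1]]

M² = I (check: tr M = 0 and det M = −1), so M²⁸ = I since 28 is even.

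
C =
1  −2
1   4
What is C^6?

tr C = 5 and det C = 6, so the characteristic polynomial is λ² − (5)λ + (6) with roots 2 and 3.
Eigenvectors give P = [[−2, −1], [1, 1]] with P⁻¹ = [[−1, −1], [1, 2]], and C = P·diag(2, 3)·P⁻¹.
Then C^6 = P·diag(64, 729)·P⁻¹ = [[−128, −729], [64, 729]] · [[−1, −1], [1, 2]] = [[−601, −1330], [665, 1394]].

[[−601, −1330], [665, 1394]]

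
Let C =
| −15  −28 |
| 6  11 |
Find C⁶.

[[5097, 10192], [−2184, −4367]]

tr C = −4 and det C = 3, so the characteristic polynomial is λ² − (−4)λ + (3) with roots −3 and −1.
Eigenvectors give P = [[7, −2], [−3, 1]] with P⁻¹ = [[1, 2], [3, 7]], and C = P·diag(−3, −1)·P⁻¹.
Then C⁶ = P·diag(729, 1)·P⁻¹ = [[5103, −2], [−2187, 1]] · [[1, 2], [3, 7]] = [[5097, 10192], [−2184, −4367]].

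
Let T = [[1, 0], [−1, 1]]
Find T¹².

[[1, 0], [−12, 1]]

T = I + N where N = [[0, 0], [−1, 0]] is strictly lower-triangular, so N² = 0.
(I + N)¹² = I + 12·N = [[1, 0], [−12, 1]].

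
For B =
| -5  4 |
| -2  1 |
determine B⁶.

[[1457, -1456], [728, -727]]

tr B = -4 and det B = 3, so the characteristic polynomial is λ² − (-4)λ + (3) with roots -1 and -3.
Eigenvectors give P = [[-1, 2], [-1, 1]] with P⁻¹ = [[1, -2], [1, -1]], and B = P·diag(-1, -3)·P⁻¹.
Then B⁶ = P·diag(1, 729)·P⁻¹ = [[-1, 1458], [-1, 729]] · [[1, -2], [1, -1]] = [[1457, -1456], [728, -727]].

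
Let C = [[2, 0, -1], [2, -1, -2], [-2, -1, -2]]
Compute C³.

C² = [[6, 1, 0], [6, 3, 4], [-2, 3, 8]]
C³ = [[14, -1, -8], [10, -7, -20], [-14, -11, -20]]

[[14, -1, -8], [10, -7, -20], [-14, -11, -20]]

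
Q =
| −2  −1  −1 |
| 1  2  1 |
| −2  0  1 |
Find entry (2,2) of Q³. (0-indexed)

Q² = [[5, 0, 0], [−2, 3, 2], [2, 2, 3]]
Q³ = [[−10, −5, −5], [3, 8, 7], [−8, 2, 3]]

3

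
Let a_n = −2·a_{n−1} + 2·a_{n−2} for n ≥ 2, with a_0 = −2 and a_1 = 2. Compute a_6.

With companion matrix Q = [[−2, 2], [1, 0]], [a_n, a_{n−1}]ᵀ = Q·[a_{n−1}, a_{n−2}]ᵀ, so [a_6, a_5]ᵀ = Q^5·[a_1, a_0]ᵀ.
Q^5 = [[−120, 88], [44, −32]], giving [a_6, a_5]ᵀ = [[−416], [152]].

−416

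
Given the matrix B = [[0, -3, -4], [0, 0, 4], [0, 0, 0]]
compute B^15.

[[0, 0, 0], [0, 0, 0], [0, 0, 0]]

B is strictly triangular, hence nilpotent: B^3 = 0, so B^15 = 0.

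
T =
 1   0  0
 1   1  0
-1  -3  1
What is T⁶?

T = I + N where N = [[0, 0, 0], [1, 0, 0], [-1, -3, 0]] is strictly lower-triangular, so N³ = 0.
(I + N)⁶ = I + 6·N + 15·N² = [[1, 0, 0], [6, 1, 0], [-51, -18, 1]].

[[1, 0, 0], [6, 1, 0], [-51, -18, 1]]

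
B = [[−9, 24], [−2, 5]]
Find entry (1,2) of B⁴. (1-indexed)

−960

tr B = −4 and det B = 3, so the characteristic polynomial is λ² − (−4)λ + (3) with roots −1 and −3.
Eigenvectors give P = [[3, −4], [1, −1]] with P⁻¹ = [[−1, 4], [−1, 3]], and B = P·diag(−1, −3)·P⁻¹.
Then B⁴ = P·diag(1, 81)·P⁻¹ = [[3, −324], [1, −81]] · [[−1, 4], [−1, 3]] = [[321, −960], [80, −239]].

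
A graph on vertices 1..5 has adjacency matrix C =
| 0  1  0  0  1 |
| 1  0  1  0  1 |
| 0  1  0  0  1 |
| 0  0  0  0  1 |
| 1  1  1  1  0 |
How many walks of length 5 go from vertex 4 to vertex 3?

10

The number of length-5 walks from vertex 4 to vertex 3 is entry (4,3) of C^5, where C is the adjacency matrix.
C^2 = [[2, 1, 2, 1, 1], [1, 3, 1, 1, 2], [2, 1, 2, 1, 1], [1, 1, 1, 1, 0], [1, 2, 1, 0, 4]]
C^3 = [[2, 5, 2, 1, 6], [5, 4, 5, 2, 6], [2, 5, 2, 1, 6], [1, 2, 1, 0, 4], [6, 6, 6, 4, 4]]
C^4 = [[11, 10, 11, 6, 10], [10, 16, 10, 6, 16], [11, 10, 11, 6, 10], [6, 6, 6, 4, 4], [10, 16, 10, 4, 22]]
C^5 = [[20, 32, 20, 10, 38], [32, 36, 32, 16, 42], [20, 32, 20, 10, 38], [10, 16, 10, 4, 22], [38, 42, 38, 22, 40]]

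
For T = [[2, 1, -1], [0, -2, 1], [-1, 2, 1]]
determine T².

[[5, -2, -2], [-1, 6, -1], [-3, -3, 4]]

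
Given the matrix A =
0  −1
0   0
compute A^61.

[[0, 0], [0, 0]]

A is strictly triangular, hence nilpotent: A^2 = 0, so A^61 = 0.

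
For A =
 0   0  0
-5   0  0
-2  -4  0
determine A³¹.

[[0, 0, 0], [0, 0, 0], [0, 0, 0]]

A is strictly triangular, hence nilpotent: A³ = 0, so A³¹ = 0.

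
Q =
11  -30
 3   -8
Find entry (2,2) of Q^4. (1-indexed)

tr Q = 3 and det Q = 2, so the characteristic polynomial is λ² − (3)λ + (2) with roots 1 and 2.
Eigenvectors give P = [[3, 10], [1, 3]] with P⁻¹ = [[-3, 10], [1, -3]], and Q = P·diag(1, 2)·P⁻¹.
Then Q^4 = P·diag(1, 16)·P⁻¹ = [[3, 160], [1, 48]] · [[-3, 10], [1, -3]] = [[151, -450], [45, -134]].

-134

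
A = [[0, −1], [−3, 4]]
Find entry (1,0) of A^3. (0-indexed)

A^2 = [[3, −4], [−12, 19]]
A^3 = [[12, −19], [−57, 88]]

−57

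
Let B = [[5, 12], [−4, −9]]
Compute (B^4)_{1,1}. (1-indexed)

tr B = −4 and det B = 3, so the characteristic polynomial is λ² − (−4)λ + (3) with roots −3 and −1.
Eigenvectors give P = [[−3, −2], [2, 1]] with P⁻¹ = [[1, 2], [−2, −3]], and B = P·diag(−3, −1)·P⁻¹.
Then B^4 = P·diag(81, 1)·P⁻¹ = [[−243, −2], [162, 1]] · [[1, 2], [−2, −3]] = [[−239, −480], [160, 321]].

−239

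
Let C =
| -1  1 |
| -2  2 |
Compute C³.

[[-1, 1], [-2, 2]]

C² = C (a projection; rank 1, trace 1), so C³ = C.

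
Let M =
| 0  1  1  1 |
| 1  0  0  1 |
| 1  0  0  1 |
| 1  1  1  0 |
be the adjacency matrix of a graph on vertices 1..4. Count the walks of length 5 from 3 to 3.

The number of length-5 walks from vertex 3 to vertex 3 is entry (3,3) of M⁵, where M is the adjacency matrix.
M² = [[3, 1, 1, 2], [1, 2, 2, 1], [1, 2, 2, 1], [2, 1, 1, 3]]
M³ = [[4, 5, 5, 5], [5, 2, 2, 5], [5, 2, 2, 5], [5, 5, 5, 4]]
M⁴ = [[15, 9, 9, 14], [9, 10, 10, 9], [9, 10, 10, 9], [14, 9, 9, 15]]
M⁵ = [[32, 29, 29, 33], [29, 18, 18, 29], [29, 18, 18, 29], [33, 29, 29, 32]]

18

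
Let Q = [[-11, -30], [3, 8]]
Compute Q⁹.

tr Q = -3 and det Q = 2, so the characteristic polynomial is λ² − (-3)λ + (2) with roots -2 and -1.
Eigenvectors give P = [[10, -3], [-3, 1]] with P⁻¹ = [[1, 3], [3, 10]], and Q = P·diag(-2, -1)·P⁻¹.
Then Q⁹ = P·diag(-512, -1)·P⁻¹ = [[-5120, 3], [1536, -1]] · [[1, 3], [3, 10]] = [[-5111, -15330], [1533, 4598]].

[[-5111, -15330], [1533, 4598]]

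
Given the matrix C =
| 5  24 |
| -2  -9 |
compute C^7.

tr C = -4 and det C = 3, so the characteristic polynomial is λ² − (-4)λ + (3) with roots -1 and -3.
Eigenvectors give P = [[4, -3], [-1, 1]] with P⁻¹ = [[1, 3], [1, 4]], and C = P·diag(-1, -3)·P⁻¹.
Then C^7 = P·diag(-1, -2187)·P⁻¹ = [[-4, 6561], [1, -2187]] · [[1, 3], [1, 4]] = [[6557, 26232], [-2186, -8745]].

[[6557, 26232], [-2186, -8745]]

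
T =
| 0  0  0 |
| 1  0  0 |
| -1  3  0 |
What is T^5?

T is strictly triangular, hence nilpotent: T^3 = 0, so T^5 = 0.

[[0, 0, 0], [0, 0, 0], [0, 0, 0]]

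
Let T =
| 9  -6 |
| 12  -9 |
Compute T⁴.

tr T = 0 and det T = -9, so the characteristic polynomial is λ² − (0)λ + (-9) with roots 3 and -3.
Eigenvectors give P = [[1, -1], [1, -2]] with P⁻¹ = [[2, -1], [1, -1]], and T = P·diag(3, -3)·P⁻¹.
Then T⁴ = P·diag(81, 81)·P⁻¹ = [[81, -81], [81, -162]] · [[2, -1], [1, -1]] = [[81, 0], [0, 81]].

[[81, 0], [0, 81]]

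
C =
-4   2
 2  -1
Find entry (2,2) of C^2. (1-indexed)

5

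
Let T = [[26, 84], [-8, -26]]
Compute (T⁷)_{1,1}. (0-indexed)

-1664

tr T = 0 and det T = -4, so the characteristic polynomial is λ² − (0)λ + (-4) with roots -2 and 2.
Eigenvectors give P = [[-3, 7], [1, -2]] with P⁻¹ = [[2, 7], [1, 3]], and T = P·diag(-2, 2)·P⁻¹.
Then T⁷ = P·diag(-128, 128)·P⁻¹ = [[384, 896], [-128, -256]] · [[2, 7], [1, 3]] = [[1664, 5376], [-512, -1664]].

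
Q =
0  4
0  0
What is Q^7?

Q is strictly triangular, hence nilpotent: Q^2 = 0, so Q^7 = 0.

[[0, 0], [0, 0]]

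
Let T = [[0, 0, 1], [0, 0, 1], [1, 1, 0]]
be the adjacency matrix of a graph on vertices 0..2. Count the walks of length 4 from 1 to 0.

2

The number of length-4 walks from vertex 1 to vertex 0 is entry (1,0) of T⁴, where T is the adjacency matrix.
T² = [[1, 1, 0], [1, 1, 0], [0, 0, 2]]
T³ = [[0, 0, 2], [0, 0, 2], [2, 2, 0]]
T⁴ = [[2, 2, 0], [2, 2, 0], [0, 0, 4]]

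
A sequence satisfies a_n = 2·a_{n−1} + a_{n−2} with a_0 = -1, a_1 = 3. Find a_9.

2547

With companion matrix T = [[2, 1], [1, 0]], [a_n, a_{n−1}]ᵀ = T·[a_{n−1}, a_{n−2}]ᵀ, so [a_9, a_8]ᵀ = T⁸·[a_1, a_0]ᵀ.
T⁸ = [[985, 408], [408, 169]], giving [a_9, a_8]ᵀ = [[2547], [1055]].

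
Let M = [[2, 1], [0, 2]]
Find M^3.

[[8, 12], [0, 8]]

M^2 = [[4, 4], [0, 4]]
M^3 = [[8, 12], [0, 8]]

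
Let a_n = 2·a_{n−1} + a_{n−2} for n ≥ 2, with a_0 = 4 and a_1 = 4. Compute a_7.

956

With companion matrix A = [[2, 1], [1, 0]], [a_n, a_{n−1}]ᵀ = A·[a_{n−1}, a_{n−2}]ᵀ, so [a_7, a_6]ᵀ = A⁶·[a_1, a_0]ᵀ.
A⁶ = [[169, 70], [70, 29]], giving [a_7, a_6]ᵀ = [[956], [396]].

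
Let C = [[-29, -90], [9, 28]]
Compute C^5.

tr C = -1 and det C = -2, so the characteristic polynomial is λ² − (-1)λ + (-2) with roots 1 and -2.
Eigenvectors give P = [[-3, 10], [1, -3]] with P⁻¹ = [[3, 10], [1, 3]], and C = P·diag(1, -2)·P⁻¹.
Then C^5 = P·diag(1, -32)·P⁻¹ = [[-3, -320], [1, 96]] · [[3, 10], [1, 3]] = [[-329, -990], [99, 298]].

[[-329, -990], [99, 298]]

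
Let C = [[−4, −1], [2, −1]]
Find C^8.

tr C = −5 and det C = 6, so the characteristic polynomial is λ² − (−5)λ + (6) with roots −2 and −3.
Eigenvectors give P = [[−1, 1], [2, −1]] with P⁻¹ = [[1, 1], [2, 1]], and C = P·diag(−2, −3)·P⁻¹.
Then C^8 = P·diag(256, 6561)·P⁻¹ = [[−256, 6561], [512, −6561]] · [[1, 1], [2, 1]] = [[12866, 6305], [−12610, −6049]].

[[12866, 6305], [−12610, −6049]]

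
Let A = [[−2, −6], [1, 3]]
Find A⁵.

A² = A (a projection; rank 1, trace 1), so A⁵ = A.

[[−2, −6], [1, 3]]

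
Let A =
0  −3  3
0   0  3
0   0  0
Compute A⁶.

[[0, 0, 0], [0, 0, 0], [0, 0, 0]]

A is strictly triangular, hence nilpotent: A³ = 0, so A⁶ = 0.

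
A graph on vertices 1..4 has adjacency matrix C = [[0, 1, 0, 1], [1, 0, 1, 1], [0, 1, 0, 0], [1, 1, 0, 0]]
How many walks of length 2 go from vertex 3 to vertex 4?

The number of length-2 walks from vertex 3 to vertex 4 is entry (3,4) of C², where C is the adjacency matrix.
C² = [[2, 1, 1, 1], [1, 3, 0, 1], [1, 0, 1, 1], [1, 1, 1, 2]]

1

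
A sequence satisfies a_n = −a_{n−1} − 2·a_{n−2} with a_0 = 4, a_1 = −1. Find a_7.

With companion matrix Q = [[−1, −2], [1, 0]], [a_n, a_{n−1}]ᵀ = Q·[a_{n−1}, a_{n−2}]ᵀ, so [a_7, a_6]ᵀ = Q^6·[a_1, a_0]ᵀ.
Q^6 = [[7, 10], [−5, 2]], giving [a_7, a_6]ᵀ = [[33], [13]].

33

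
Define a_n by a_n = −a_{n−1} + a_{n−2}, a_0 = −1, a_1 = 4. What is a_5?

23

With companion matrix A = [[−1, 1], [1, 0]], [a_n, a_{n−1}]ᵀ = A·[a_{n−1}, a_{n−2}]ᵀ, so [a_5, a_4]ᵀ = A⁴·[a_1, a_0]ᵀ.
A⁴ = [[5, −3], [−3, 2]], giving [a_5, a_4]ᵀ = [[23], [−14]].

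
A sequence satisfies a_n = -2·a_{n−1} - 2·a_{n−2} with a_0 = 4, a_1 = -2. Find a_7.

-48

With companion matrix A = [[-2, -2], [1, 0]], [a_n, a_{n−1}]ᵀ = A·[a_{n−1}, a_{n−2}]ᵀ, so [a_7, a_6]ᵀ = A^6·[a_1, a_0]ᵀ.
A^6 = [[-8, -16], [8, 8]], giving [a_7, a_6]ᵀ = [[-48], [16]].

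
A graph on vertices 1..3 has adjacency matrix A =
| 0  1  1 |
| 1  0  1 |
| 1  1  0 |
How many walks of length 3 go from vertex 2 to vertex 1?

3

The number of length-3 walks from vertex 2 to vertex 1 is entry (2,1) of A³, where A is the adjacency matrix.
A² = [[2, 1, 1], [1, 2, 1], [1, 1, 2]]
A³ = [[2, 3, 3], [3, 2, 3], [3, 3, 2]]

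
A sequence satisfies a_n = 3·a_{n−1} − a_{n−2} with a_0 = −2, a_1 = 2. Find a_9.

With companion matrix Q = [[3, −1], [1, 0]], [a_n, a_{n−1}]ᵀ = Q·[a_{n−1}, a_{n−2}]ᵀ, so [a_9, a_8]ᵀ = Q^8·[a_1, a_0]ᵀ.
Q^8 = [[2584, −987], [987, −377]], giving [a_9, a_8]ᵀ = [[7142], [2728]].

7142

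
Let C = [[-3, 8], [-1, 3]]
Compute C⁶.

[[1, 0], [0, 1]]

C² = I (check: tr C = 0 and det C = -1), so C⁶ = I since 6 is even.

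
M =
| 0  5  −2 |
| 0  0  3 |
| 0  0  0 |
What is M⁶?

M is strictly triangular, hence nilpotent: M³ = 0, so M⁶ = 0.

[[0, 0, 0], [0, 0, 0], [0, 0, 0]]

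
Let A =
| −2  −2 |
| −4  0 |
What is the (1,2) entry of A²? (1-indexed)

4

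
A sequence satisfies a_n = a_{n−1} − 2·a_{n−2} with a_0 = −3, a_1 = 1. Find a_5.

With companion matrix M = [[1, −2], [1, 0]], [a_n, a_{n−1}]ᵀ = M·[a_{n−1}, a_{n−2}]ᵀ, so [a_5, a_4]ᵀ = M⁴·[a_1, a_0]ᵀ.
M⁴ = [[−1, 6], [−3, 2]], giving [a_5, a_4]ᵀ = [[−19], [−9]].

−19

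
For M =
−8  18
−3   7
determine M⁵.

tr M = −1 and det M = −2, so the characteristic polynomial is λ² − (−1)λ + (−2) with roots 1 and −2.
Eigenvectors give P = [[−2, 3], [−1, 1]] with P⁻¹ = [[1, −3], [1, −2]], and M = P·diag(1, −2)·P⁻¹.
Then M⁵ = P·diag(1, −32)·P⁻¹ = [[−2, −96], [−1, −32]] · [[1, −3], [1, −2]] = [[−98, 198], [−33, 67]].

[[−98, 198], [−33, 67]]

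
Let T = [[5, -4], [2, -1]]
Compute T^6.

tr T = 4 and det T = 3, so the characteristic polynomial is λ² − (4)λ + (3) with roots 1 and 3.
Eigenvectors give P = [[1, 2], [1, 1]] with P⁻¹ = [[-1, 2], [1, -1]], and T = P·diag(1, 3)·P⁻¹.
Then T^6 = P·diag(1, 729)·P⁻¹ = [[1, 1458], [1, 729]] · [[-1, 2], [1, -1]] = [[1457, -1456], [728, -727]].

[[1457, -1456], [728, -727]]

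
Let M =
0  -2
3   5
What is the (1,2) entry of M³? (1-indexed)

-38

tr M = 5 and det M = 6, so the characteristic polynomial is λ² − (5)λ + (6) with roots 3 and 2.
Eigenvectors give P = [[-2, -1], [3, 1]] with P⁻¹ = [[1, 1], [-3, -2]], and M = P·diag(3, 2)·P⁻¹.
Then M³ = P·diag(27, 8)·P⁻¹ = [[-54, -8], [81, 8]] · [[1, 1], [-3, -2]] = [[-30, -38], [57, 65]].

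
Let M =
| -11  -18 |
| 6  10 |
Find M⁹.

[[-2051, -3078], [1026, 1540]]

tr M = -1 and det M = -2, so the characteristic polynomial is λ² − (-1)λ + (-2) with roots -2 and 1.
Eigenvectors give P = [[-2, -3], [1, 2]] with P⁻¹ = [[-2, -3], [1, 2]], and M = P·diag(-2, 1)·P⁻¹.
Then M⁹ = P·diag(-512, 1)·P⁻¹ = [[1024, -3], [-512, 2]] · [[-2, -3], [1, 2]] = [[-2051, -3078], [1026, 1540]].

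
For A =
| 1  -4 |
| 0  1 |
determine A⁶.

[[1, -24], [0, 1]]

A = I + N where N = [[0, -4], [0, 0]] is strictly upper-triangular, so N² = 0.
(I + N)⁶ = I + 6·N = [[1, -24], [0, 1]].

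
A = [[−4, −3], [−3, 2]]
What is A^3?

A^2 = [[25, 6], [6, 13]]
A^3 = [[−118, −63], [−63, 8]]

[[−118, −63], [−63, 8]]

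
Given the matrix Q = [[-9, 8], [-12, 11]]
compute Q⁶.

tr Q = 2 and det Q = -3, so the characteristic polynomial is λ² − (2)λ + (-3) with roots 3 and -1.
Eigenvectors give P = [[-2, 1], [-3, 1]] with P⁻¹ = [[1, -1], [3, -2]], and Q = P·diag(3, -1)·P⁻¹.
Then Q⁶ = P·diag(729, 1)·P⁻¹ = [[-1458, 1], [-2187, 1]] · [[1, -1], [3, -2]] = [[-1455, 1456], [-2184, 2185]].

[[-1455, 1456], [-2184, 2185]]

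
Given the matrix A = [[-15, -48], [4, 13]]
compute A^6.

[[2913, 8736], [-728, -2183]]

tr A = -2 and det A = -3, so the characteristic polynomial is λ² − (-2)λ + (-3) with roots -3 and 1.
Eigenvectors give P = [[4, -3], [-1, 1]] with P⁻¹ = [[1, 3], [1, 4]], and A = P·diag(-3, 1)·P⁻¹.
Then A^6 = P·diag(729, 1)·P⁻¹ = [[2916, -3], [-729, 1]] · [[1, 3], [1, 4]] = [[2913, 8736], [-728, -2183]].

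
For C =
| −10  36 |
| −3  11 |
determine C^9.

[[−1540, 6156], [−513, 2051]]

tr C = 1 and det C = −2, so the characteristic polynomial is λ² − (1)λ + (−2) with roots −1 and 2.
Eigenvectors give P = [[4, 3], [1, 1]] with P⁻¹ = [[1, −3], [−1, 4]], and C = P·diag(−1, 2)·P⁻¹.
Then C^9 = P·diag(−1, 512)·P⁻¹ = [[−4, 1536], [−1, 512]] · [[1, −3], [−1, 4]] = [[−1540, 6156], [−513, 2051]].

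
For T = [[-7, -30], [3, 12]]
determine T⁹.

tr T = 5 and det T = 6, so the characteristic polynomial is λ² − (5)λ + (6) with roots 3 and 2.
Eigenvectors give P = [[-3, 10], [1, -3]] with P⁻¹ = [[3, 10], [1, 3]], and T = P·diag(3, 2)·P⁻¹.
Then T⁹ = P·diag(19683, 512)·P⁻¹ = [[-59049, 5120], [19683, -1536]] · [[3, 10], [1, 3]] = [[-172027, -575130], [57513, 192222]].

[[-172027, -575130], [57513, 192222]]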